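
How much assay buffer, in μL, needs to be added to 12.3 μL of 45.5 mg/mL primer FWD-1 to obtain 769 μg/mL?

715 μL

769 μg/mL = 0.769 mg/mL.
V₂ = C₁V₁/C₂ = 45.5 × 12.3 / 0.769 = 728 μL.
Diluent to add = V₂ − V₁ = 728 − 12.3 = 715 μL.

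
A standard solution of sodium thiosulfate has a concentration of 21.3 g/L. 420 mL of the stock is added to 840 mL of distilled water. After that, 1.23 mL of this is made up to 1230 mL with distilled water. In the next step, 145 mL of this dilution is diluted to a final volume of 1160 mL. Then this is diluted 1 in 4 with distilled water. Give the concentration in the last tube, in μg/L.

Overall dilution factor = 3 × 1000 × 8 × 4 = 9.60 × 10⁴.
21.3 g/L / 9.60 × 10⁴ = 2.22 × 10⁻⁴ g/L = 222 μg/L.

222 μg/L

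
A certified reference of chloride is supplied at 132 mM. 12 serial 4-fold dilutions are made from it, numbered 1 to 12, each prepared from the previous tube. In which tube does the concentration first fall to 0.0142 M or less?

Tube n has concentration 132 mM / 4ⁿ.
Need 4ⁿ ≥ 132 mM / 0.0142 M = 9.30, so n ≥ 1.61.
First such tube: n = 2.

tube 2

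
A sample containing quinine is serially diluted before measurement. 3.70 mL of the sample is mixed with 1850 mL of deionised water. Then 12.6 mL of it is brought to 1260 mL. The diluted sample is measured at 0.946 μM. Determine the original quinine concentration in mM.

Overall dilution factor = 501 × 100 = 5.01 × 10⁴.
Original = 0.946 μM × 5.01 × 10⁴ = 4.74 × 10⁴ μM = 47.4 mM.

47.4 mM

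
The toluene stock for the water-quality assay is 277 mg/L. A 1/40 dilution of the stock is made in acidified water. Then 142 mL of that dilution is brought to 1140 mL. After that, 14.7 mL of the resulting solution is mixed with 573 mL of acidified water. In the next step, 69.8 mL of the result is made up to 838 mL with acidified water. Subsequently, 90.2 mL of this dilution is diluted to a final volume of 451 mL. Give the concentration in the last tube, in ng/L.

Overall dilution factor = 40 × 8.028 × 39.98 × 12.01 × 5 = 7.71 × 10⁵.
277 mg/L / 7.71 × 10⁵ = 3.59 × 10⁻⁴ mg/L = 359 ng/L.

359 ng/L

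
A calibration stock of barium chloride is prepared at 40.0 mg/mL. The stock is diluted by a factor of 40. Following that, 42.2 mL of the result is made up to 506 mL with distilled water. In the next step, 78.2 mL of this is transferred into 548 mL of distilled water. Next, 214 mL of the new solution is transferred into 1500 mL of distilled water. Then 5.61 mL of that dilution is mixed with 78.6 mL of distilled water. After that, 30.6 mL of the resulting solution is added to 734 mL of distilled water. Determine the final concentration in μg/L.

Overall dilution factor = 40 × 11.99 × 8.008 × 8.009 × 15.01 × 24.99 = 1.15 × 10⁷.
40.0 mg/mL / 1.15 × 10⁷ = 3.47 × 10⁻⁶ mg/mL = 3.47 μg/L.

3.47 μg/L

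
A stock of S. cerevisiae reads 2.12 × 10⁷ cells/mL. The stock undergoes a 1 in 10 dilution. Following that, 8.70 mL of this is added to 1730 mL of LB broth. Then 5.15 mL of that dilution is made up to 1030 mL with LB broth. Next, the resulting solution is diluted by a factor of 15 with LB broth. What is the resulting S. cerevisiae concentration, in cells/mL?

3.54 cells/mL

Overall dilution factor = 10 × 199.9 × 200 × 15 = 6.00 × 10⁶.
2.12 × 10⁷ cells/mL / 6.00 × 10⁶ = 3.54 cells/mL.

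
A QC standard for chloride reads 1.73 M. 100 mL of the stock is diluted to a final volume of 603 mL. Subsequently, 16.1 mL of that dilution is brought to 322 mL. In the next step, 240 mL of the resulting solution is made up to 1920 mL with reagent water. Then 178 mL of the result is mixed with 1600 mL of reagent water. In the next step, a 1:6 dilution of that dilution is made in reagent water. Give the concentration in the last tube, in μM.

29.9 μM

Overall dilution factor = 6.030 × 20 × 8 × 9.989 × 6 = 5.78 × 10⁴.
1.73 M / 5.78 × 10⁴ = 2.99 × 10⁻⁵ M = 29.9 μM.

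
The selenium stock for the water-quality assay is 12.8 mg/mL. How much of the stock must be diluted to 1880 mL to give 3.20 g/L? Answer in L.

0.470 L

3.20 g/L = 3.20 mg/mL.
V₁ = C₂V₂/C₁ = 3.20 × 1880 / 12.8 = 470 mL = 0.470 L.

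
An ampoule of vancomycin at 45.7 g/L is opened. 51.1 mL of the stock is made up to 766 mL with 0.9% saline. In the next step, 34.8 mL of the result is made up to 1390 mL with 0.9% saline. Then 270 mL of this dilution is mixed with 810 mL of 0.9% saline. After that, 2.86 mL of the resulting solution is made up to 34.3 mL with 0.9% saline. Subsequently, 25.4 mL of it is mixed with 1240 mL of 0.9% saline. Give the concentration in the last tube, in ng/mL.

Overall dilution factor = 14.99 × 39.94 × 4 × 11.99 × 49.82 = 1.43 × 10⁶.
45.7 g/L / 1.43 × 10⁶ = 3.19 × 10⁻⁵ g/L = 31.9 ng/mL.

31.9 ng/mL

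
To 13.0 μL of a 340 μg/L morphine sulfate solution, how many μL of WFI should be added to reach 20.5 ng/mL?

20.5 ng/mL = 20.5 μg/L.
V₂ = C₁V₁/C₂ = 340 × 13.0 / 20.5 = 216 μL.
Diluent to add = V₂ − V₁ = 216 − 13.0 = 203 μL.

203 μL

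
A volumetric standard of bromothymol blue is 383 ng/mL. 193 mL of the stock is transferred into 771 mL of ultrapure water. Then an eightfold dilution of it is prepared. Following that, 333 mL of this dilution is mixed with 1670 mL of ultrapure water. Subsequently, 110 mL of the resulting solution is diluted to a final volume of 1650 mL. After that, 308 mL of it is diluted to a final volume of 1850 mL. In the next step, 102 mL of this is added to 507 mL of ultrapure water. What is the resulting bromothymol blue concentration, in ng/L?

Overall dilution factor = 4.995 × 8 × 6.015 × 15 × 6.006 × 5.971 = 1.29 × 10⁵.
383 ng/mL / 1.29 × 10⁵ = 2.96 × 10⁻³ ng/mL = 2.96 ng/L.

2.96 ng/L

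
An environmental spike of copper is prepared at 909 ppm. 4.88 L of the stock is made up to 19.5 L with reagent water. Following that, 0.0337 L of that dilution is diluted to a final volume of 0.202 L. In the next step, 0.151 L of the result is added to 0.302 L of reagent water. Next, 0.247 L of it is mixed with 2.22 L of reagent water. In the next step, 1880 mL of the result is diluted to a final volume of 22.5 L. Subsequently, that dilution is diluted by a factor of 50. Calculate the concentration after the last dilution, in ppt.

2120 ppt

Overall dilution factor = 3.996 × 5.994 × 3 × 9.988 × 11.97 × 50 = 4.29 × 10⁵.
909 ppm / 4.29 × 10⁵ = 2.12 × 10⁻³ ppm = 2120 ppt.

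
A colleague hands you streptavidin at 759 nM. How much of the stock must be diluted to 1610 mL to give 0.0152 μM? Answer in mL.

0.0152 μM = 15.2 nM.
V₁ = C₂V₂/C₁ = 15.2 × 1610 / 759 = 32.2 mL.

32.2 mL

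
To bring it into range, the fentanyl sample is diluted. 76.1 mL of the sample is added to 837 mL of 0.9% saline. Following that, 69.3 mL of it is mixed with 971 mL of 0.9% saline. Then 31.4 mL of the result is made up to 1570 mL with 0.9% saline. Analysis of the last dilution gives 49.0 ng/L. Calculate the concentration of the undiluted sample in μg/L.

441 μg/L

Overall dilution factor = 12.00 × 15.01 × 50 = 9006.
Original = 49.0 ng/L × 9006 = 4.41 × 10⁵ ng/L = 441 μg/L.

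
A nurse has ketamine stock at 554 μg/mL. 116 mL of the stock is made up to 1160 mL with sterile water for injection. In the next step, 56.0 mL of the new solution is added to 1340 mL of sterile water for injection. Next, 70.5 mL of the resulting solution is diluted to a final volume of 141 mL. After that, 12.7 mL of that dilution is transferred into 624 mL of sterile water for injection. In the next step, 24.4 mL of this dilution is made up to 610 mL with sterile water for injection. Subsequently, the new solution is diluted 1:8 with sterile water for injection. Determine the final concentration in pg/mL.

111 pg/mL

Overall dilution factor = 10 × 24.93 × 2 × 50.13 × 25 × 8 = 5.00 × 10⁶.
554 μg/mL / 5.00 × 10⁶ = 1.11 × 10⁻⁴ μg/mL = 111 pg/mL.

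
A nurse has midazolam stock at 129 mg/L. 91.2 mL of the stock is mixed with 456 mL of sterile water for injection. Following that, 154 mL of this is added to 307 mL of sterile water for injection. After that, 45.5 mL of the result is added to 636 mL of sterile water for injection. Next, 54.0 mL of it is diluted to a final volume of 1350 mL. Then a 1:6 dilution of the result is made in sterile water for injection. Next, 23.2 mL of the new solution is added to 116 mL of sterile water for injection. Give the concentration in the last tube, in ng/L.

Overall dilution factor = 6 × 2.994 × 14.98 × 25 × 6 × 6 = 2.42 × 10⁵.
129 mg/L / 2.42 × 10⁵ = 5.33 × 10⁻⁴ mg/L = 533 ng/L.

533 ng/L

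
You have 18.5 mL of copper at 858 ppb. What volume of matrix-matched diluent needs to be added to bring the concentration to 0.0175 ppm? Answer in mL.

0.0175 ppm = 17.5 ppb.
V₂ = C₁V₁/C₂ = 858 × 18.5 / 17.5 = 907 mL.
Diluent to add = V₂ − V₁ = 907 − 18.5 = 889 mL.

889 mL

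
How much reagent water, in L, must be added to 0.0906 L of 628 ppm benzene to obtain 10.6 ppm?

V₂ = C₁V₁/C₂ = 628 × 0.0906 / 10.6 = 5.37 L.
Diluent to add = V₂ − V₁ = 5.37 − 0.0906 = 5.28 L.

5.28 L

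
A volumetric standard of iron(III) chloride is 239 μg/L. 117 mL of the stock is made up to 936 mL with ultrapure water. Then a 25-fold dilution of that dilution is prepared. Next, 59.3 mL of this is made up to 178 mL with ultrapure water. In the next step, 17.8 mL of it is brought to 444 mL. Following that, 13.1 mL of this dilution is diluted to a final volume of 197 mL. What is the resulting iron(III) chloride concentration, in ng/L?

Overall dilution factor = 8 × 25 × 3.002 × 24.94 × 15.04 = 2.25 × 10⁵.
239 μg/L / 2.25 × 10⁵ = 1.06 × 10⁻³ μg/L = 1.06 ng/L.

1.06 ng/L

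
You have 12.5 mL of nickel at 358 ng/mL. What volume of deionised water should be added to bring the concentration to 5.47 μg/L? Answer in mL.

5.47 μg/L = 5.47 ng/mL.
V₂ = C₁V₁/C₂ = 358 × 12.5 / 5.47 = 818 mL.
Diluent to add = V₂ − V₁ = 818 − 12.5 = 806 mL.

806 mL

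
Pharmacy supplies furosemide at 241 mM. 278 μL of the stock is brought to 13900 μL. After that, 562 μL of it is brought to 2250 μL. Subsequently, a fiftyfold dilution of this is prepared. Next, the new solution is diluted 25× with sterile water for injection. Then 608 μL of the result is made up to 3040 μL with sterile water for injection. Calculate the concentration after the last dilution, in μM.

0.193 μM

Overall dilution factor = 50 × 4.004 × 50 × 25 × 5 = 1.25 × 10⁶.
241 mM / 1.25 × 10⁶ = 1.93 × 10⁻⁴ mM = 0.193 μM.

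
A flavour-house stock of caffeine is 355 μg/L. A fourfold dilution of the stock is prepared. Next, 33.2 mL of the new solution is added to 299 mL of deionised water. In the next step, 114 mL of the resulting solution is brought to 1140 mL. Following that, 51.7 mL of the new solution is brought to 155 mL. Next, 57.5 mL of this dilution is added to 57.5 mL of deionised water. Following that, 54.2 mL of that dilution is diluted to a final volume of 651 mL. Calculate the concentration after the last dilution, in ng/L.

Overall dilution factor = 4 × 10.01 × 10 × 2.998 × 2 × 12.01 = 2.88 × 10⁴.
355 μg/L / 2.88 × 10⁴ = 0.0123 μg/L = 12.3 ng/L.

12.3 ng/L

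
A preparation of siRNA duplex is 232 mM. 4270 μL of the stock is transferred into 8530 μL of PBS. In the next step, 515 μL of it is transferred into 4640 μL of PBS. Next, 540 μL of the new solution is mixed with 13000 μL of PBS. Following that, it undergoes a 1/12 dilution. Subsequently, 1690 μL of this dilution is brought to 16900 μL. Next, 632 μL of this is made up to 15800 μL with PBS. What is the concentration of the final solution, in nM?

Overall dilution factor = 2.998 × 10.01 × 25.07 × 12 × 10 × 25 = 2.26 × 10⁶.
232 mM / 2.26 × 10⁶ = 1.03 × 10⁻⁴ mM = 103 nM.

103 nM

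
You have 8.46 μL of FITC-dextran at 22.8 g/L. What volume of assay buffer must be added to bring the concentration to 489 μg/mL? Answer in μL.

489 μg/mL = 0.489 g/L.
V₂ = C₁V₁/C₂ = 22.8 × 8.46 / 0.489 = 394 μL.
Diluent to add = V₂ − V₁ = 394 − 8.46 = 386 μL.

386 μL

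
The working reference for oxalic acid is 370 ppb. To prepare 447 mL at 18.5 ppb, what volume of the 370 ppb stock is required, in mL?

V₁ = C₂V₂/C₁ = 18.5 × 447 / 370 = 22.3 mL.

22.3 mL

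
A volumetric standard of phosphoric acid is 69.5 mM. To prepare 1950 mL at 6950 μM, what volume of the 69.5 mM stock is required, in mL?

6950 μM = 6.95 mM.
V₁ = C₂V₂/C₁ = 6.95 × 1950 / 69.5 = 195 mL.

195 mL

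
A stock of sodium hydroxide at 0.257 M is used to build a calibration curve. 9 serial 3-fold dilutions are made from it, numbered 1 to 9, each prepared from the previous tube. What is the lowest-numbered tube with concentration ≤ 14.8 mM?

Tube n has concentration 0.257 M / 3ⁿ.
Need 3ⁿ ≥ 0.257 M / 14.8 mM = 17.4, so n ≥ 2.60.
First such tube: n = 3.

tube 3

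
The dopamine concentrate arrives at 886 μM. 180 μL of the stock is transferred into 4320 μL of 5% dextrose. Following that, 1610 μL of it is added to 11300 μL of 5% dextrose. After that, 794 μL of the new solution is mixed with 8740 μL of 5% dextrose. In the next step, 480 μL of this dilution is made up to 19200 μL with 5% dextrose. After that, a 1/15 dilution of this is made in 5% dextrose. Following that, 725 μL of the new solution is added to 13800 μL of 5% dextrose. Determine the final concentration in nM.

0.0306 nM

Overall dilution factor = 25 × 8.019 × 12.01 × 40 × 15 × 20.03 = 2.89 × 10⁷.
886 μM / 2.89 × 10⁷ = 3.06 × 10⁻⁵ μM = 0.0306 nM.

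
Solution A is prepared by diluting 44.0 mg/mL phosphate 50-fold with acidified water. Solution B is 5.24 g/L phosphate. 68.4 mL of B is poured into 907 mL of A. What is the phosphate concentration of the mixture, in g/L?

1.19 g/L

C_A = 44.0 mg/mL / 50 = 0.880 mg/mL.
C_B = 5.24 g/L = 5.24 mg/mL.
C_mix = (C_A·V_A + C_B·V_B)/(V_A + V_B) = (0.880×907 + 5.24×68.4) / 975.4 = 1.19 mg/mL = 1.19 g/L.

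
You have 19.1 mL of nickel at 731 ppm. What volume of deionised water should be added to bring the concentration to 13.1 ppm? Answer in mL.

V₂ = C₁V₁/C₂ = 731 × 19.1 / 13.1 = 1066 mL.
Diluent to add = V₂ − V₁ = 1066 − 19.1 = 1050 mL.

1050 mL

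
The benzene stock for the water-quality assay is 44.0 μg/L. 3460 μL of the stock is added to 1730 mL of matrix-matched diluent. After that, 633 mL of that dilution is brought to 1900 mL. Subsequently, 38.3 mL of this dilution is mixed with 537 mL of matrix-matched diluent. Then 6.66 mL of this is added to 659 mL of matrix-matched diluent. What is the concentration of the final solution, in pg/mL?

Overall dilution factor = 501 × 3.002 × 15.02 × 99.95 = 2.26 × 10⁶.
44.0 μg/L / 2.26 × 10⁶ = 1.95 × 10⁻⁵ μg/L = 0.0195 pg/mL.

0.0195 pg/mL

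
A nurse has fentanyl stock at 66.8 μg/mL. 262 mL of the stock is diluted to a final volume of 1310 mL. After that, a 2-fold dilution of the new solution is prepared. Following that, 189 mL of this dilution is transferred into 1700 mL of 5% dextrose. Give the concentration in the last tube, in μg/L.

668 μg/L

Overall dilution factor = 5 × 2 × 9.995 = 99.9.
66.8 μg/mL / 99.9 = 0.668 μg/mL = 668 μg/L.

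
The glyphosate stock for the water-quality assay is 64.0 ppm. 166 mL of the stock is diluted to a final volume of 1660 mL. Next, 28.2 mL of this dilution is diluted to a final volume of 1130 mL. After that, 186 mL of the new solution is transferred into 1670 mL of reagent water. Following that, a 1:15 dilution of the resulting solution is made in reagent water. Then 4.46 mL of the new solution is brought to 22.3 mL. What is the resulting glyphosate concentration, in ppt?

Overall dilution factor = 10 × 40.07 × 9.978 × 15 × 5 = 3.00 × 10⁵.
64.0 ppm / 3.00 × 10⁵ = 2.13 × 10⁻⁴ ppm = 213 ppt.

213 ppt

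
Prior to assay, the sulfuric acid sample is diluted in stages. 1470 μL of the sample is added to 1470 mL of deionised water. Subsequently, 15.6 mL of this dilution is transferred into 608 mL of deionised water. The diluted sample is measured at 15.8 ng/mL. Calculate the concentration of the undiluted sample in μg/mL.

Overall dilution factor = 1001 × 39.97 = 4.00 × 10⁴.
Original = 15.8 ng/mL × 4.00 × 10⁴ = 6.32 × 10⁵ ng/mL = 632 μg/mL.

632 μg/mL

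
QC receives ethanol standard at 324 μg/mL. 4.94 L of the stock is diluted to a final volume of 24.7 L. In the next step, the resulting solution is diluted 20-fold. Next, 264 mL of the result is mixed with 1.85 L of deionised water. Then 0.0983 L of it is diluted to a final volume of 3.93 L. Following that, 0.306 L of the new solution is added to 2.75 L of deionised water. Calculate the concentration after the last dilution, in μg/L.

Overall dilution factor = 5 × 20 × 8.008 × 39.98 × 9.987 = 3.20 × 10⁵.
324 μg/mL / 3.20 × 10⁵ = 1.01 × 10⁻³ μg/mL = 1.01 μg/L.

1.01 μg/L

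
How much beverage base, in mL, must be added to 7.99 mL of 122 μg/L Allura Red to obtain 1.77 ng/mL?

1.77 ng/mL = 1.77 μg/L.
V₂ = C₁V₁/C₂ = 122 × 7.99 / 1.77 = 551 mL.
Diluent to add = V₂ − V₁ = 551 − 7.99 = 543 mL.

543 mL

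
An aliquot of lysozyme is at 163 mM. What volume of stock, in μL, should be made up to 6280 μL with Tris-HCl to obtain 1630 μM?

1630 μM = 1.63 mM.
V₁ = C₂V₂/C₁ = 1.63 × 6280 / 163 = 62.8 μL.

62.8 μL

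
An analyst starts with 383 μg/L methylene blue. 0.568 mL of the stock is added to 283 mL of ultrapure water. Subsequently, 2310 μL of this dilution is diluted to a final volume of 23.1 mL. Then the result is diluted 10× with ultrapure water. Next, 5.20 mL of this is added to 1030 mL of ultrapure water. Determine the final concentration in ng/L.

Overall dilution factor = 499.2 × 10 × 10 × 199.1 = 9.94 × 10⁶.
383 μg/L / 9.94 × 10⁶ = 3.85 × 10⁻⁵ μg/L = 0.0385 ng/L.

0.0385 ng/L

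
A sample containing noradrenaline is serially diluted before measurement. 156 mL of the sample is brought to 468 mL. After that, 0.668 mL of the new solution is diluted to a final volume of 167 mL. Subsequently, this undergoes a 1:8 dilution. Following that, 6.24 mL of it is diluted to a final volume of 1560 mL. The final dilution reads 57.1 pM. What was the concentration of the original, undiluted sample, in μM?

85.7 μM

Overall dilution factor = 3 × 250 × 8 × 250 = 1.50 × 10⁶.
Original = 57.1 pM × 1.50 × 10⁶ = 8.56 × 10⁷ pM = 85.7 μM.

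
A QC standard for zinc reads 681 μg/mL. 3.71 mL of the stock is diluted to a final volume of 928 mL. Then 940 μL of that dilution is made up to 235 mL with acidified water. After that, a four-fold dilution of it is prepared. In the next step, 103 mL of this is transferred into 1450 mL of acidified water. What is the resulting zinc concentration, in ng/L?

181 ng/L

Overall dilution factor = 250.1 × 250 × 4 × 15.08 = 3.77 × 10⁶.
681 μg/mL / 3.77 × 10⁶ = 1.81 × 10⁻⁴ μg/mL = 181 ng/L.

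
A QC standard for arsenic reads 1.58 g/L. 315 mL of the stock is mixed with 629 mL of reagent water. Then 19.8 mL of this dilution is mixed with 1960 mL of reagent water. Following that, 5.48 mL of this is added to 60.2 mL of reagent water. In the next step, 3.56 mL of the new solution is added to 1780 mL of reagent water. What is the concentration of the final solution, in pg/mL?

878 pg/mL

Overall dilution factor = 2.997 × 99.99 × 11.99 × 501 = 1.80 × 10⁶.
1.58 g/L / 1.80 × 10⁶ = 8.78 × 10⁻⁷ g/L = 878 pg/mL.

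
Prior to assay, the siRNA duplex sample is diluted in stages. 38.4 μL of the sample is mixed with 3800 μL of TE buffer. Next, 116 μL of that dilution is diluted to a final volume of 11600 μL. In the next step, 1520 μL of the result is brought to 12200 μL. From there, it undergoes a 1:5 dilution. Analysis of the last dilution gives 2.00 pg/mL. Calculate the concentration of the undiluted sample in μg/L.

Overall dilution factor = 99.96 × 100 × 8.026 × 5 = 4.01 × 10⁵.
Original = 2.00 pg/mL × 4.01 × 10⁵ = 8.02 × 10⁵ pg/mL = 802 μg/L.

802 μg/L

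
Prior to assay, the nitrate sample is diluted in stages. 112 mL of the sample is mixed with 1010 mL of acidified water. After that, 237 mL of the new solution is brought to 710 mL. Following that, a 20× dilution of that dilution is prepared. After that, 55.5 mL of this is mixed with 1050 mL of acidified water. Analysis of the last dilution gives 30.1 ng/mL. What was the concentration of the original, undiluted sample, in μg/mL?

360 μg/mL

Overall dilution factor = 10.02 × 2.996 × 20 × 19.92 = 1.20 × 10⁴.
Original = 30.1 ng/mL × 1.20 × 10⁴ = 3.60 × 10⁵ ng/mL = 360 μg/mL.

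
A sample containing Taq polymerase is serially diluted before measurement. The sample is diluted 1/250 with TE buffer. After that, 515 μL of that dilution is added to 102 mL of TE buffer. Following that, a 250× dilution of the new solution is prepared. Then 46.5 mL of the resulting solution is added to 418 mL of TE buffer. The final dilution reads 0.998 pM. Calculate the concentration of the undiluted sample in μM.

Overall dilution factor = 250 × 199.1 × 250 × 9.989 = 1.24 × 10⁸.
Original = 0.998 pM × 1.24 × 10⁸ = 1.24 × 10⁸ pM = 124 μM.

124 μM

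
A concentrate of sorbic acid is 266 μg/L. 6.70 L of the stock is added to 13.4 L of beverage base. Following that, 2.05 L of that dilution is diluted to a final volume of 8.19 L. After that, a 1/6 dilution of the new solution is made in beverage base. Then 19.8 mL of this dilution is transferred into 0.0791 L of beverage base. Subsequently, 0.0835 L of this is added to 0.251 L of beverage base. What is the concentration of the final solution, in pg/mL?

185 pg/mL

Overall dilution factor = 3 × 3.995 × 6 × 4.995 × 4.006 = 1439.
266 μg/L / 1439 = 0.185 μg/L = 185 pg/mL.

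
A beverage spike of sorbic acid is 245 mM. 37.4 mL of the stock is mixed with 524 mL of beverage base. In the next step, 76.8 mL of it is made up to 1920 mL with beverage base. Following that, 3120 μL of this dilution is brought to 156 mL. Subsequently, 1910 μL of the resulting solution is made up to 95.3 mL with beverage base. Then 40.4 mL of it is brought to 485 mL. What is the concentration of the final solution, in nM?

Overall dilution factor = 15.01 × 25 × 50 × 49.90 × 12.00 = 1.12 × 10⁷.
245 mM / 1.12 × 10⁷ = 2.18 × 10⁻⁵ mM = 21.8 nM.

21.8 nM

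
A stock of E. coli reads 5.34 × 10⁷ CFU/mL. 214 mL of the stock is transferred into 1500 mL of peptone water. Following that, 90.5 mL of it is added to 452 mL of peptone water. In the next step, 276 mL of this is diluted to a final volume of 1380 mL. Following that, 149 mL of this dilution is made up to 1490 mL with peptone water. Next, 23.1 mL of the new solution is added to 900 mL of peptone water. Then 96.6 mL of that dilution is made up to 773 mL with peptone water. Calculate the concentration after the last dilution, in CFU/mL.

69.6 CFU/mL

Overall dilution factor = 8.009 × 5.994 × 5 × 10 × 39.96 × 8.002 = 7.68 × 10⁵.
5.34 × 10⁷ CFU/mL / 7.68 × 10⁵ = 69.6 CFU/mL.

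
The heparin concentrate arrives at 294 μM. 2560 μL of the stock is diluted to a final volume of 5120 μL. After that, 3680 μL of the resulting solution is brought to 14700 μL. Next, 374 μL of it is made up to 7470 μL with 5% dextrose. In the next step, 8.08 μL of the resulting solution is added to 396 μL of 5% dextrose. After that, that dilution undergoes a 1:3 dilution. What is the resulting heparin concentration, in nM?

12.3 nM

Overall dilution factor = 2 × 3.995 × 19.97 × 50.01 × 3 = 2.39 × 10⁴.
294 μM / 2.39 × 10⁴ = 0.0123 μM = 12.3 nM.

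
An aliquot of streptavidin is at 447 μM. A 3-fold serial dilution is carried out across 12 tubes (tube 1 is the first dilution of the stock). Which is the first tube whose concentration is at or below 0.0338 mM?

Tube n has concentration 447 μM / 3ⁿ.
Need 3ⁿ ≥ 447 μM / 0.0338 mM = 13.2, so n ≥ 2.35.
First such tube: n = 3.

tube 3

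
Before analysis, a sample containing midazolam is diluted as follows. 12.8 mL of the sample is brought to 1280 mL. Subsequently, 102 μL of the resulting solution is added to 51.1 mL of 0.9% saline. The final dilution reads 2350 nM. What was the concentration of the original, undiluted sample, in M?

0.118 M

Overall dilution factor = 100 × 502.0 = 5.02 × 10⁴.
Original = 2350 nM × 5.02 × 10⁴ = 1.18 × 10⁸ nM = 0.118 M.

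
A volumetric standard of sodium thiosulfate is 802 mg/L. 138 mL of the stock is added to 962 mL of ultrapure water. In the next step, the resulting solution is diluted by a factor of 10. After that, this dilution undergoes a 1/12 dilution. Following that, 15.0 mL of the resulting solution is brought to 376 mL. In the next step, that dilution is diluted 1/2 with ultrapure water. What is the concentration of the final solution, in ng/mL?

16.7 ng/mL

Overall dilution factor = 7.971 × 10 × 12 × 25.07 × 2 = 4.80 × 10⁴.
802 mg/L / 4.80 × 10⁴ = 0.0167 mg/L = 16.7 ng/mL.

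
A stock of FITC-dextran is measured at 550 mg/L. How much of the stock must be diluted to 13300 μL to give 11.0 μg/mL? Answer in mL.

0.266 mL

11.0 μg/mL = 11.0 mg/L.
V₁ = C₂V₂/C₁ = 11.0 × 13300 / 550 = 266 μL = 0.266 mL.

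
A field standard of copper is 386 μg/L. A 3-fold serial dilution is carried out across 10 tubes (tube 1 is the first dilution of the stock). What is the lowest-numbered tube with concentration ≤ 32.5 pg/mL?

Tube n has concentration 386 μg/L / 3ⁿ.
Need 3ⁿ ≥ 386 μg/L / 32.5 pg/mL = 1.19 × 10⁴, so n ≥ 8.54.
First such tube: n = 9.

tube 9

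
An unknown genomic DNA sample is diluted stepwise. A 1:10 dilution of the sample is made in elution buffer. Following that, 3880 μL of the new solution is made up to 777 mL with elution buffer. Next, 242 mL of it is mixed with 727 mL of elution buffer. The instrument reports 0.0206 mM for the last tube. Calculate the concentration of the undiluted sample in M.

Overall dilution factor = 10 × 200.3 × 4.004 = 8019.
Original = 0.0206 mM × 8019 = 165 mM = 0.165 M.

0.165 M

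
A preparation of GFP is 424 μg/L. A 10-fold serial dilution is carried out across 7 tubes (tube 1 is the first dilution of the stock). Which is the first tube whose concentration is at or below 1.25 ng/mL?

Tube n has concentration 424 μg/L / 10ⁿ.
Need 10ⁿ ≥ 424 μg/L / 1.25 ng/mL = 339, so n ≥ 2.53.
First such tube: n = 3.

tube 3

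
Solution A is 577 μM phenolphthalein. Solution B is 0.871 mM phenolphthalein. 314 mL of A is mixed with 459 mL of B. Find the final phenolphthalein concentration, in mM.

0.752 mM

C_B = 0.871 mM = 871 μM.
C_mix = (C_A·V_A + C_B·V_B)/(V_A + V_B) = (577×314 + 871×459) / 773.0 = 752 μM = 0.752 mM.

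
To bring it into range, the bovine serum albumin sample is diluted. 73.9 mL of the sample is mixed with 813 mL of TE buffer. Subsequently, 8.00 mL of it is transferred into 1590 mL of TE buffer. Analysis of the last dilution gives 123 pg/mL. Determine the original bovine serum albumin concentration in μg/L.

Overall dilution factor = 12.00 × 199.8 = 2397.
Original = 123 pg/mL × 2397 = 2.95 × 10⁵ pg/mL = 295 μg/L.

295 μg/L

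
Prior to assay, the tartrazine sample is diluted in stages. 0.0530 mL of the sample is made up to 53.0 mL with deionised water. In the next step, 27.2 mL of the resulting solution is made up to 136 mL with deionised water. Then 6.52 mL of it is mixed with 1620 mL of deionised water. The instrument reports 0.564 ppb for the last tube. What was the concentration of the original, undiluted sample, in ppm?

703 ppm

Overall dilution factor = 1000 × 5 × 249.5 = 1.25 × 10⁶.
Original = 0.564 ppb × 1.25 × 10⁶ = 7.03 × 10⁵ ppb = 703 ppm.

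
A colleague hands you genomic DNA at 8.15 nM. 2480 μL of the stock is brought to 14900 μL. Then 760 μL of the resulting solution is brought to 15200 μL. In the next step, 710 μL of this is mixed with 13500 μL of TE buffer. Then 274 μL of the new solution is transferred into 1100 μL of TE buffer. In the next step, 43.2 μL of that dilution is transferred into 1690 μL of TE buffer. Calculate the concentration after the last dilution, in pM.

0.0168 pM

Overall dilution factor = 6.008 × 20 × 20.01 × 5.015 × 40.12 = 4.84 × 10⁵.
8.15 nM / 4.84 × 10⁵ = 1.68 × 10⁻⁵ nM = 0.0168 pM.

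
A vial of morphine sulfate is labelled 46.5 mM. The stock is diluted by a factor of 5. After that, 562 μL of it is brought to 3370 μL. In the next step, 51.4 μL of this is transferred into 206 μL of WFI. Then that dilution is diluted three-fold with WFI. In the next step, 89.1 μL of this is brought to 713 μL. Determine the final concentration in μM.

12.9 μM

Overall dilution factor = 5 × 5.996 × 5.008 × 3 × 8.002 = 3604.
46.5 mM / 3604 = 0.0129 mM = 12.9 μM.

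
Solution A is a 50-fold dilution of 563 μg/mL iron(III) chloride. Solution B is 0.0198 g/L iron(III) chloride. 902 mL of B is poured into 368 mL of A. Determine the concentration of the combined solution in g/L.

C_A = 563 μg/mL / 50 = 11.3 μg/mL.
C_B = 0.0198 g/L = 19.8 μg/mL.
C_mix = (C_A·V_A + C_B·V_B)/(V_A + V_B) = (11.3×368 + 19.8×902) / 1270 = 17.3 μg/mL = 0.0173 g/L.

0.0173 g/L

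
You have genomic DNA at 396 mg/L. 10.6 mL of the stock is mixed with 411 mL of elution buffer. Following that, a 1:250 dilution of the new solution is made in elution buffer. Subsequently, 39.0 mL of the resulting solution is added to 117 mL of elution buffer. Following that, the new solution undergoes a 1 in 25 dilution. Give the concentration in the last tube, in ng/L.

398 ng/L

Overall dilution factor = 39.77 × 250 × 4 × 25 = 9.94 × 10⁵.
396 mg/L / 9.94 × 10⁵ = 3.98 × 10⁻⁴ mg/L = 398 ng/L.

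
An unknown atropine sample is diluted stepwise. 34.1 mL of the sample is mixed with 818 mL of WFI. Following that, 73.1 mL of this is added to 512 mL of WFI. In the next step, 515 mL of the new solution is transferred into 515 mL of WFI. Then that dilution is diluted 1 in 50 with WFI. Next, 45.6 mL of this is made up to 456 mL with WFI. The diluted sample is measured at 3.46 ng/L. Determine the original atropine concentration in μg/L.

Overall dilution factor = 24.99 × 8.004 × 2 × 50 × 10 = 2.00 × 10⁵.
Original = 3.46 ng/L × 2.00 × 10⁵ = 6.92 × 10⁵ ng/L = 692 μg/L.

692 μg/L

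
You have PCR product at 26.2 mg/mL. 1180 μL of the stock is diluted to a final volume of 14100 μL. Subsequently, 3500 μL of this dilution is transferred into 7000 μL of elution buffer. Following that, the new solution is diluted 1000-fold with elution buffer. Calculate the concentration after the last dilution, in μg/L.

Overall dilution factor = 11.95 × 3 × 1000 = 3.58 × 10⁴.
26.2 mg/mL / 3.58 × 10⁴ = 7.31 × 10⁻⁴ mg/mL = 731 μg/L.

731 μg/L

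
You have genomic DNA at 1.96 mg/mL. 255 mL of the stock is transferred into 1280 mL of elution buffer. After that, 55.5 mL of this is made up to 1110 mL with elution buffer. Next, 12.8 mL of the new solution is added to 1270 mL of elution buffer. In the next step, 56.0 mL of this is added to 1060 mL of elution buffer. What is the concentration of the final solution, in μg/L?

8.15 μg/L

Overall dilution factor = 6.020 × 20 × 100.2 × 19.93 = 2.40 × 10⁵.
1.96 mg/mL / 2.40 × 10⁵ = 8.15 × 10⁻⁶ mg/mL = 8.15 μg/L.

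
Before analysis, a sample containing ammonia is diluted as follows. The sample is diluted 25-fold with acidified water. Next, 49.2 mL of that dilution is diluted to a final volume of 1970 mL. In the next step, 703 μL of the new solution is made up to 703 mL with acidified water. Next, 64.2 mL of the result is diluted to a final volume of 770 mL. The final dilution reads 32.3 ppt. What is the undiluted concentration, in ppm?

388 ppm

Overall dilution factor = 25 × 40.04 × 1000 × 11.99 = 1.20 × 10⁷.
Original = 32.3 ppt × 1.20 × 10⁷ = 3.88 × 10⁸ ppt = 388 ppm.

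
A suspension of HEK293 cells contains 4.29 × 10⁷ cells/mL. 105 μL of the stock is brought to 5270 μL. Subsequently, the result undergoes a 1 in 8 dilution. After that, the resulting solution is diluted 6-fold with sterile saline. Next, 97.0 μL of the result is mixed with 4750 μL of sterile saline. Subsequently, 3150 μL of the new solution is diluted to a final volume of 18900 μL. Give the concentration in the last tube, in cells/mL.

59.4 cells/mL

Overall dilution factor = 50.19 × 8 × 6 × 49.97 × 6 = 7.22 × 10⁵.
4.29 × 10⁷ cells/mL / 7.22 × 10⁵ = 59.4 cells/mL.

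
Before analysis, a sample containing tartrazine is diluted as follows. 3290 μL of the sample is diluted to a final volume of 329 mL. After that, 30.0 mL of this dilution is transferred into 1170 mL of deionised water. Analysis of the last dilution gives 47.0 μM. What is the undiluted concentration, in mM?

Overall dilution factor = 100 × 40 = 4000.
Original = 47.0 μM × 4000 = 1.88 × 10⁵ μM = 188 mM.

188 mM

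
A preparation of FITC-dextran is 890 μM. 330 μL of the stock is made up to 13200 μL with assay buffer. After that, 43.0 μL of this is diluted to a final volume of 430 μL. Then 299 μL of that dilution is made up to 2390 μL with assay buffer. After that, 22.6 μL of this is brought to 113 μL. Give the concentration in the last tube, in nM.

Overall dilution factor = 40 × 10 × 7.993 × 5 = 1.60 × 10⁴.
890 μM / 1.60 × 10⁴ = 0.0557 μM = 55.7 nM.

55.7 nM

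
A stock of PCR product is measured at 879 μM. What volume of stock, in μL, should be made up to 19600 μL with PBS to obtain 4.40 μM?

98.1 μL

V₁ = C₂V₂/C₁ = 4.40 × 19600 / 879 = 98.1 μL.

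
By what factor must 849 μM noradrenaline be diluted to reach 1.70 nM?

Factor = C₀/C_target = 849 μM / 1.70 nM = 4.99 × 10⁵.

4.99 × 10⁵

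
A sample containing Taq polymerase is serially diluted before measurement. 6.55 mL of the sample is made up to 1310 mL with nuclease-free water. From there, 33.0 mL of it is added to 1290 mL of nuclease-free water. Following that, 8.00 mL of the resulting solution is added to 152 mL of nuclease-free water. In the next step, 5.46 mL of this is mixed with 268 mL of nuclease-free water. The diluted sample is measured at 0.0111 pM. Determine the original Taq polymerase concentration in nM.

89.2 nM

Overall dilution factor = 200 × 40.09 × 20 × 50.08 = 8.03 × 10⁶.
Original = 0.0111 pM × 8.03 × 10⁶ = 8.92 × 10⁴ pM = 89.2 nM.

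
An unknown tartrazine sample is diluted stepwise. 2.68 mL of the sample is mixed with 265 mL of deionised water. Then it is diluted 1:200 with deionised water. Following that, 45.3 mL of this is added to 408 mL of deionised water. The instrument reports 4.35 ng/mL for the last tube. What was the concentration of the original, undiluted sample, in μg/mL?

870 μg/mL

Overall dilution factor = 99.88 × 200 × 10.01 = 2.00 × 10⁵.
Original = 4.35 ng/mL × 2.00 × 10⁵ = 8.70 × 10⁵ ng/mL = 870 μg/mL.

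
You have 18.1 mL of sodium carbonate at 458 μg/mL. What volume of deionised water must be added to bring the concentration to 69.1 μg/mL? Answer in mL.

102 mL

V₂ = C₁V₁/C₂ = 458 × 18.1 / 69.1 = 120 mL.
Diluent to add = V₂ − V₁ = 120 − 18.1 = 102 mL.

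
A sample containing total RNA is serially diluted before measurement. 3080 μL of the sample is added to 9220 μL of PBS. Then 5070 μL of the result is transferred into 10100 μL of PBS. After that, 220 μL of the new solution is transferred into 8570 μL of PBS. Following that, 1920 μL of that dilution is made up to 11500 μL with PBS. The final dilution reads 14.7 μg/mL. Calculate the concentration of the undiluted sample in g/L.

42.0 g/L

Overall dilution factor = 3.994 × 2.992 × 39.95 × 5.990 = 2860.
Original = 14.7 μg/mL × 2860 = 4.20 × 10⁴ μg/mL = 42.0 g/L.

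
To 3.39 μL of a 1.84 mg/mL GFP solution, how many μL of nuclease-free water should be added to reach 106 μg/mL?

55.5 μL

106 μg/mL = 0.106 mg/mL.
V₂ = C₁V₁/C₂ = 1.84 × 3.39 / 0.106 = 58.8 μL.
Diluent to add = V₂ − V₁ = 58.8 − 3.39 = 55.5 μL.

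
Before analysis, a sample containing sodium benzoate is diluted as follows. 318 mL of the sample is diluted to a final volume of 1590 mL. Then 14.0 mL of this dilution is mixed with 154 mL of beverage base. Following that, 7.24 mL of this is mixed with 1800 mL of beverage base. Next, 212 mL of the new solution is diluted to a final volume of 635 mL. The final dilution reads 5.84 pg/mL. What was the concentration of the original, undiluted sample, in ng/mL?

Overall dilution factor = 5 × 12 × 249.6 × 2.995 = 4.49 × 10⁴.
Original = 5.84 pg/mL × 4.49 × 10⁴ = 2.62 × 10⁵ pg/mL = 262 ng/mL.

262 ng/mL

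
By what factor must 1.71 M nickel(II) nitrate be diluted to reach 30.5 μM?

5.61 × 10⁴

Factor = C₀/C_target = 1.71 M / 30.5 μM = 5.61 × 10⁴.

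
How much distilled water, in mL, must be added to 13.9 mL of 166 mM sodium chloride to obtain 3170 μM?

714 mL

3170 μM = 3.17 mM.
V₂ = C₁V₁/C₂ = 166 × 13.9 / 3.17 = 728 mL.
Diluent to add = V₂ − V₁ = 728 − 13.9 = 714 mL.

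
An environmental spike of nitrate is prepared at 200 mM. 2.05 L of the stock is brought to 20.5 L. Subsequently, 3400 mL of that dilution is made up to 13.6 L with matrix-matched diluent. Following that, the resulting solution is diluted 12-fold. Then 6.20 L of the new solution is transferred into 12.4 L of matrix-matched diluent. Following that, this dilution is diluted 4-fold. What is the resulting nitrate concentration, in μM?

34.7 μM

Overall dilution factor = 10 × 4 × 12 × 3 × 4 = 5760.
200 mM / 5760 = 0.0347 mM = 34.7 μM.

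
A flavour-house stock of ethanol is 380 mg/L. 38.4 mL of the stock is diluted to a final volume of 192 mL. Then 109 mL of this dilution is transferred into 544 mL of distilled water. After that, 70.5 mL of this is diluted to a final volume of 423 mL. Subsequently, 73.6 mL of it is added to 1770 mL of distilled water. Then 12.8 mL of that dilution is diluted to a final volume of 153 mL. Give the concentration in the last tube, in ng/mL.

Overall dilution factor = 5 × 5.991 × 6 × 25.05 × 11.95 = 5.38 × 10⁴.
380 mg/L / 5.38 × 10⁴ = 7.06 × 10⁻³ mg/L = 7.06 ng/mL.

7.06 ng/mL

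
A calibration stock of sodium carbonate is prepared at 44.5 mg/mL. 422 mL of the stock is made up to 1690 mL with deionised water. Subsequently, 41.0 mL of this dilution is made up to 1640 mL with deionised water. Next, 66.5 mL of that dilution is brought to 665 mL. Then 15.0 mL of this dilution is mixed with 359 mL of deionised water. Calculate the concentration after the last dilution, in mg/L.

1.11 mg/L

Overall dilution factor = 4.005 × 40 × 10 × 24.93 = 3.99 × 10⁴.
44.5 mg/mL / 3.99 × 10⁴ = 1.11 × 10⁻³ mg/mL = 1.11 mg/L.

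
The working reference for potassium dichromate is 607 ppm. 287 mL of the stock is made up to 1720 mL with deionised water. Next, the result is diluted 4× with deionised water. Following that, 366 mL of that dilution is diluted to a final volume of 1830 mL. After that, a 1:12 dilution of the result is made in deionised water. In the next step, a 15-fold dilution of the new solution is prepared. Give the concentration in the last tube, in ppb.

Overall dilution factor = 5.993 × 4 × 5 × 12 × 15 = 2.16 × 10⁴.
607 ppm / 2.16 × 10⁴ = 0.0281 ppm = 28.1 ppb.

28.1 ppb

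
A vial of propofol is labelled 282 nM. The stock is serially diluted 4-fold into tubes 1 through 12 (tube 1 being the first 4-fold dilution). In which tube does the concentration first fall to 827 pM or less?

tube 5

Tube n has concentration 282 nM / 4ⁿ.
Need 4ⁿ ≥ 282 nM / 827 pM = 341, so n ≥ 4.21.
First such tube: n = 5.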